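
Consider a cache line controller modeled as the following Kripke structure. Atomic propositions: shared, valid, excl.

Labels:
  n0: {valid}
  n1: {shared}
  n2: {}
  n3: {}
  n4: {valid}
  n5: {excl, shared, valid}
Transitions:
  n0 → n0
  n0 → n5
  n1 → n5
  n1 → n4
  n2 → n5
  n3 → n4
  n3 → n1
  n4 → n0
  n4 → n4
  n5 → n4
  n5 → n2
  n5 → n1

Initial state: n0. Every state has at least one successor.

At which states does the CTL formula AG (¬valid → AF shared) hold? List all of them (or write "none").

States satisfying ¬valid → AF shared: {n0, n1, n2, n4, n5}.
States satisfying AG (¬valid → AF shared): {n0, n1, n2, n4, n5}.

{n0, n1, n2, n4, n5}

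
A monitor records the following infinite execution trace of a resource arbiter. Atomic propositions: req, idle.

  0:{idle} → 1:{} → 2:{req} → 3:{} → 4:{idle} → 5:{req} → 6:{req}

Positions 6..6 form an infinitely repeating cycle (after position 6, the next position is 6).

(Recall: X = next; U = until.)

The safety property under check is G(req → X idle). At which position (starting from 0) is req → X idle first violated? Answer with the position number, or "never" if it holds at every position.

Check req → X idle at each position in order: 0 ✓, 1 ✓.
At position 2 the labels are {req} and the next position 3 has {}, so req → X idle is false there. This is the first violation.

2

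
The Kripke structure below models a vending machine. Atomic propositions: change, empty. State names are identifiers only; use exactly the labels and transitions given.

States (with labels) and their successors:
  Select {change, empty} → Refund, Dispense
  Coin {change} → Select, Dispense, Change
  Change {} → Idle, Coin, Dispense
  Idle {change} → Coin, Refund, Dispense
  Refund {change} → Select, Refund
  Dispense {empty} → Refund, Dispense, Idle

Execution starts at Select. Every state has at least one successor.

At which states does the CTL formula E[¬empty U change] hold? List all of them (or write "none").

{Select, Coin, Change, Idle, Refund}

States satisfying ¬empty: {Coin, Change, Idle, Refund}.
States satisfying change: {Select, Coin, Idle, Refund}.
States satisfying E[¬empty U change]: {Select, Coin, Change, Idle, Refund}.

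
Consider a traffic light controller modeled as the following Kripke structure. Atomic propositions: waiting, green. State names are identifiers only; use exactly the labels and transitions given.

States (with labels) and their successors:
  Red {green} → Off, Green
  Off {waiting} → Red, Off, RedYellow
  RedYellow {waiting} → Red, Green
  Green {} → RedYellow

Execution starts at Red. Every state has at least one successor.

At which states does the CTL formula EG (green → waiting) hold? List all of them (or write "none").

{Off, RedYellow, Green}

States satisfying green → waiting: {Off, RedYellow, Green}.
States satisfying EG (green → waiting): {Off, RedYellow, Green}.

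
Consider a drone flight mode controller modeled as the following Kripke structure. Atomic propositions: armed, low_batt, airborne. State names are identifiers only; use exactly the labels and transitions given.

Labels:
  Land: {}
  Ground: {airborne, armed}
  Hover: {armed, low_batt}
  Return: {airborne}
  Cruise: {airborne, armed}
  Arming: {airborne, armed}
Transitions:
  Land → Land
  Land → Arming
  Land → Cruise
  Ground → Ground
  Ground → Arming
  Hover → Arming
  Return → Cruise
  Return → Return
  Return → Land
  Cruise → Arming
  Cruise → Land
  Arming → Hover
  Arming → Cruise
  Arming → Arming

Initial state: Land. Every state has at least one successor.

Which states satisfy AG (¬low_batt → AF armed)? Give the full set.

none

States satisfying ¬low_batt → AF armed: {Ground, Hover, Cruise, Arming}.
States satisfying AG (¬low_batt → AF armed): ∅.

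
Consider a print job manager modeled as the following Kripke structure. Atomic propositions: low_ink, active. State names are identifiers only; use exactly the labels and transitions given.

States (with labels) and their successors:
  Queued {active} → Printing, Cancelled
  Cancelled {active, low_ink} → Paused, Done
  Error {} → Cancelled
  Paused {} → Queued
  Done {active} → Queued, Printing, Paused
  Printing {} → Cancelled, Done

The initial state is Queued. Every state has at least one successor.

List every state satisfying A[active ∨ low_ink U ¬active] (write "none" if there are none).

{Error, Paused, Printing}

States satisfying active ∨ low_ink: {Queued, Cancelled, Done}.
States satisfying ¬active: {Error, Paused, Printing}.
States satisfying A[active ∨ low_ink U ¬active]: {Error, Paused, Printing}.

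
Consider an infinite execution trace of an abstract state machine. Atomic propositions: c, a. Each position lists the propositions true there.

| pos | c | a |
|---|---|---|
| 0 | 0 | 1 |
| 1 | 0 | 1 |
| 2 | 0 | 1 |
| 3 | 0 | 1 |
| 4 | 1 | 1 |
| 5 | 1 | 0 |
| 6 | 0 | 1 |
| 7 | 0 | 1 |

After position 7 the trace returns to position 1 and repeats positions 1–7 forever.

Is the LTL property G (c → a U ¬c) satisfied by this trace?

c → a U ¬c must hold at every position from 0 onward. It fails at position 4, so G (c → a U ¬c) is false.
Positions where c holds: 4, 5.
Check a U ¬c at each: 4→fails, 5→fails.

Does not hold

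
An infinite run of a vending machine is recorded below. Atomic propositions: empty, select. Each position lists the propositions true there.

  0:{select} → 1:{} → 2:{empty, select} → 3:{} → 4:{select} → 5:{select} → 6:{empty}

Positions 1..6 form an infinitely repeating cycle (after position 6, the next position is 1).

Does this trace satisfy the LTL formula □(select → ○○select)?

select → ○○select must hold at every position from 0 onward. It fails at position 4, so □(select → ○○select) is false.
Positions where select holds: 0, 2, 4, 5.
Check ○○select at each: 0→ok, 2→ok, 4→fails, 5→fails.

No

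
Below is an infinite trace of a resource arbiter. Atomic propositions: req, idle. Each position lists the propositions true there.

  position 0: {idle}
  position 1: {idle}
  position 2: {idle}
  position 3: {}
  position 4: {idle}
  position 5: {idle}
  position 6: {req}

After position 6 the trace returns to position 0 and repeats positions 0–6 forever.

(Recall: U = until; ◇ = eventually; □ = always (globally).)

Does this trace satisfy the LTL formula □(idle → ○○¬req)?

idle → ○○¬req must hold at every position from 0 onward. It fails at position 4, so □(idle → ○○¬req) is false.
Positions where idle holds: 0, 1, 2, 4, 5.
Check ○○¬req at each: 0→ok, 1→ok, 2→ok, 4→fails, 5→ok.

No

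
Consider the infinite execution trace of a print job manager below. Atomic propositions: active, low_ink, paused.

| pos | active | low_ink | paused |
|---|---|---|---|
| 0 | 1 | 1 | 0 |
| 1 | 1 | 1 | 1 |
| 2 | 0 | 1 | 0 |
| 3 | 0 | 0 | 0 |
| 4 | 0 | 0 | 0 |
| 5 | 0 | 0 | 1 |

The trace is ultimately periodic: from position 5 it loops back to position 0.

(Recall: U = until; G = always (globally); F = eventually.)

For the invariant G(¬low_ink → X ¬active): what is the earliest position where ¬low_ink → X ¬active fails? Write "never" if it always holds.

Check ¬low_ink → X ¬active at each position in order: 0 ✓, 1 ✓, 2 ✓, 3 ✓, 4 ✓.
At position 5 the labels are {paused} and the next position 0 has {active, low_ink}, so ¬low_ink → X ¬active is false there. This is the first violation.

5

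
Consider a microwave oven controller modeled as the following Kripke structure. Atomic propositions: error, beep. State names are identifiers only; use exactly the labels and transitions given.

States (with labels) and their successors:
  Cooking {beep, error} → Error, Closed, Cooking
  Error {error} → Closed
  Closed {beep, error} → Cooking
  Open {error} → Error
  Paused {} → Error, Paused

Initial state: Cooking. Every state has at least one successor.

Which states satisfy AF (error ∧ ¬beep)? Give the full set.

States satisfying error ∧ ¬beep: {Error, Open}.
States satisfying AF (error ∧ ¬beep): {Error, Open}.

{Error, Open}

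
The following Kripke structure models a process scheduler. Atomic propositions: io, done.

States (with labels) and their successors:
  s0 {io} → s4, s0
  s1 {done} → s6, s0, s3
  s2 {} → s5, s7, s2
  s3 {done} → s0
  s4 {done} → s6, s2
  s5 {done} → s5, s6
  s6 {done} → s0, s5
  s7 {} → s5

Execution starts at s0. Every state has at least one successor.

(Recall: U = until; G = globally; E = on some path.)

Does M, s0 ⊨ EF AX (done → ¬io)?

Yes

States satisfying AX (done → ¬io): {s0, s1, s2, s3, s4, s5, s6, s7}.
States satisfying EF AX (done → ¬io): {s0, s1, s2, s3, s4, s5, s6, s7}.
Some path from s0 reaches a state where AX (done → ¬io) holds.
s0 ∈ Sat(EF AX (done → ¬io)).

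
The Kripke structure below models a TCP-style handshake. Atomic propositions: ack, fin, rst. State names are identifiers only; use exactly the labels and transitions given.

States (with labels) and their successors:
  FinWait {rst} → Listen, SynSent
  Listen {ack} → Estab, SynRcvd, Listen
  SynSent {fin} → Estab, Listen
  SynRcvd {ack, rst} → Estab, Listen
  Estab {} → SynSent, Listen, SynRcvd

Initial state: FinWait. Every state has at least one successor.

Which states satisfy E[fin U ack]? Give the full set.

States satisfying fin: {SynSent}.
States satisfying ack: {Listen, SynRcvd}.
States satisfying E[fin U ack]: {Listen, SynSent, SynRcvd}.

{Listen, SynSent, SynRcvd}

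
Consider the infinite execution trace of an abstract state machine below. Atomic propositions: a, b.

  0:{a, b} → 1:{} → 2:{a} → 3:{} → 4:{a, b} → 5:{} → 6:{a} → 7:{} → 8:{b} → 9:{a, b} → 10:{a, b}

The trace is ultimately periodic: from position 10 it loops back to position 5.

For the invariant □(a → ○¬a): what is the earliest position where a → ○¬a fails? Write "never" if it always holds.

Check a → ○¬a at each position in order: 0 ✓, 1 ✓, 2 ✓, 3 ✓, 4 ✓, 5 ✓, 6 ✓, 7 ✓, 8 ✓.
At position 9 the labels are {a, b} and the next position 10 has {a, b}, so a → ○¬a is false there. This is the first violation.

9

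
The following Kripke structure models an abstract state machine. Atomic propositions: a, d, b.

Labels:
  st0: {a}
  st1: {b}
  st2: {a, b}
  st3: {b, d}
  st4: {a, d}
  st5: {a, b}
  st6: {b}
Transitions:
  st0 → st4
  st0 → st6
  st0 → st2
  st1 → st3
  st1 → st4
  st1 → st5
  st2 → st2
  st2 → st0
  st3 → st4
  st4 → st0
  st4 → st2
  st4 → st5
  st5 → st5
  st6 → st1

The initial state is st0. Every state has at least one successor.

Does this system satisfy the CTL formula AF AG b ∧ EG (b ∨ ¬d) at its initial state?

Violated

States satisfying AG b: {st5}.
States satisfying AF AG b: {st5}.
States satisfying b ∨ ¬d: {st0, st1, st2, st3, st5, st6}.
States satisfying EG (b ∨ ¬d): {st0, st1, st2, st5, st6}.
States satisfying AF AG b ∧ EG (b ∨ ¬d): {st5}.
st0 ∉ Sat(AF AG b ∧ EG (b ∨ ¬d)).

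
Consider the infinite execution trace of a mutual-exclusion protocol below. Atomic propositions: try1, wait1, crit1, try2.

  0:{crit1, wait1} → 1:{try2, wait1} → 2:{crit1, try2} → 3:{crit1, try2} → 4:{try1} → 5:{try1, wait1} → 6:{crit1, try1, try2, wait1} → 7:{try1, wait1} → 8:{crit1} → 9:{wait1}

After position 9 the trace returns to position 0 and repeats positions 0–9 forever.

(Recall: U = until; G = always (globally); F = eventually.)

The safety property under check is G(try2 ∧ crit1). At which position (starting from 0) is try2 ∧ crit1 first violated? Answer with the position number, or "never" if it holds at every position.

At position 0 the labels are {crit1, wait1}, so try2 ∧ crit1 is false there. This is the first violation.

0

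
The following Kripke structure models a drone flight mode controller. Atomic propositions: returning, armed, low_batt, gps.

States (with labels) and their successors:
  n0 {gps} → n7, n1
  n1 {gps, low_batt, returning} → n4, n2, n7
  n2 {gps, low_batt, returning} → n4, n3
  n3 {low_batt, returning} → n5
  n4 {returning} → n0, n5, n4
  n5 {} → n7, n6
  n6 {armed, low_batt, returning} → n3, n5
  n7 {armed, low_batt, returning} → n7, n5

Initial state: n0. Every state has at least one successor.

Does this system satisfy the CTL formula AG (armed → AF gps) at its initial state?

States satisfying armed → AF gps: {n0, n1, n2, n3, n4, n5}.
States satisfying AG (armed → AF gps): ∅.
n6 is reachable from n0 and violates armed → AF gps, so AG fails at n0.
n0 ∉ Sat(AG (armed → AF gps)).

Does not hold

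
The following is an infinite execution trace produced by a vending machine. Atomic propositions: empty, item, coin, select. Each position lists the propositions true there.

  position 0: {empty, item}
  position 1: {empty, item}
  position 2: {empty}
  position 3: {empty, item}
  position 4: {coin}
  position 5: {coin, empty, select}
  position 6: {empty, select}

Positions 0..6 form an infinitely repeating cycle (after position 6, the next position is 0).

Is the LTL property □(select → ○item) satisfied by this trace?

select → ○item must hold at every position from 0 onward. It fails at position 5, so □(select → ○item) is false.
Positions where select holds: 5, 6.
Check ○item at each: 5→fails, 6→ok.

Violated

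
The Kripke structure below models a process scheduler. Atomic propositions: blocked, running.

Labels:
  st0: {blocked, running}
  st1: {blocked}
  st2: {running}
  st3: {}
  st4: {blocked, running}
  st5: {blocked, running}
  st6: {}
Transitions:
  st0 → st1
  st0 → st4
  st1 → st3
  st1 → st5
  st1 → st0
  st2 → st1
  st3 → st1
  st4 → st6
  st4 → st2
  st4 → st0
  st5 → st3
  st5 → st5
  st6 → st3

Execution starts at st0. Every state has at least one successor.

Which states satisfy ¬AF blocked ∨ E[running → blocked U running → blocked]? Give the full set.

{st0, st1, st3, st4, st5, st6}

States satisfying blocked: {st0, st1, st4, st5}.
States satisfying AF blocked: {st0, st1, st2, st3, st4, st5, st6}.
States satisfying ¬AF blocked: ∅.
States satisfying running → blocked: {st0, st1, st3, st4, st5, st6}.
States satisfying E[running → blocked U running → blocked]: {st0, st1, st3, st4, st5, st6}.
States satisfying ¬AF blocked ∨ E[running → blocked U running → blocked]: {st0, st1, st3, st4, st5, st6}.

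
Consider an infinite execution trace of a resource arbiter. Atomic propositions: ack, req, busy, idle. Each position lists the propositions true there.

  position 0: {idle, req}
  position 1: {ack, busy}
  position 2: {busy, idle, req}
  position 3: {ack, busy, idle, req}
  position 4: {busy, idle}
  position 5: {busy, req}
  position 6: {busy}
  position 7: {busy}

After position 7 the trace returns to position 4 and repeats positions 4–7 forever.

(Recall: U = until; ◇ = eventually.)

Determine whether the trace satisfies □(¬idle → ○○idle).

¬idle → ○○idle must hold at every position from 0 onward. It fails at position 5, so □(¬idle → ○○idle) is false.
Positions where ¬idle holds: 1, 5, 6, 7.
Check ○○idle at each: 1→ok, 5→fails, 6→ok, 7→fails.

No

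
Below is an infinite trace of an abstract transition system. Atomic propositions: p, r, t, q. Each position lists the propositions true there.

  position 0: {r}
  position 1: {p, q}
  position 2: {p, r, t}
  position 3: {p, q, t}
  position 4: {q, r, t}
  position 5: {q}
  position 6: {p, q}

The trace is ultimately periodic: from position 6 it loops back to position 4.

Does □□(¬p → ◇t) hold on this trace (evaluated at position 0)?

Holds

□(¬p → ◇t) holds at every position 0..6, and those are all positions ever visited, so □□(¬p → ◇t) holds.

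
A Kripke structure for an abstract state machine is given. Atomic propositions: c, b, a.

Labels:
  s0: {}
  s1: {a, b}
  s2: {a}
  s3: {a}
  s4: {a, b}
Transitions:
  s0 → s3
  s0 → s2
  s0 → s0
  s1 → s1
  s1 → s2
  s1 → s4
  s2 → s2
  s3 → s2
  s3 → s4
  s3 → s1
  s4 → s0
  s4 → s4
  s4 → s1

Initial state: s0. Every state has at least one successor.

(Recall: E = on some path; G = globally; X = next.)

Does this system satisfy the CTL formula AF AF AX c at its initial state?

Does not hold

States satisfying AF AX c: ∅.
States satisfying AF AF AX c: ∅.
There is a path from s0 along which AF AX c never holds.
s0 ∉ Sat(AF AF AX c).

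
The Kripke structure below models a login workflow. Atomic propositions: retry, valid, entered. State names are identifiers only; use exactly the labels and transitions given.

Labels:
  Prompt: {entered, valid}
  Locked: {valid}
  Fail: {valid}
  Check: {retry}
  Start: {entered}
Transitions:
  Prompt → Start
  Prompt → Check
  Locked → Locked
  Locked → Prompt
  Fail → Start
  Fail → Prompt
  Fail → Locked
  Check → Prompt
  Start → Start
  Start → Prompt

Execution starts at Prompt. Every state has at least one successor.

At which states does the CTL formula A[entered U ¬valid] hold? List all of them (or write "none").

{Prompt, Check, Start}

States satisfying entered: {Prompt, Start}.
States satisfying ¬valid: {Check, Start}.
States satisfying A[entered U ¬valid]: {Prompt, Check, Start}.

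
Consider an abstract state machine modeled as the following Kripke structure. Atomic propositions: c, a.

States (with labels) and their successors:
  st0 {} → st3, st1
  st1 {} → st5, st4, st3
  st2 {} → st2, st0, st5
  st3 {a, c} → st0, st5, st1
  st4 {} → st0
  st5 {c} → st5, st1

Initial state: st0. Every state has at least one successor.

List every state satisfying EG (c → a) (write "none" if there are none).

States satisfying c → a: {st0, st1, st2, st3, st4}.
States satisfying EG (c → a): {st0, st1, st2, st3, st4}.

{st0, st1, st2, st3, st4}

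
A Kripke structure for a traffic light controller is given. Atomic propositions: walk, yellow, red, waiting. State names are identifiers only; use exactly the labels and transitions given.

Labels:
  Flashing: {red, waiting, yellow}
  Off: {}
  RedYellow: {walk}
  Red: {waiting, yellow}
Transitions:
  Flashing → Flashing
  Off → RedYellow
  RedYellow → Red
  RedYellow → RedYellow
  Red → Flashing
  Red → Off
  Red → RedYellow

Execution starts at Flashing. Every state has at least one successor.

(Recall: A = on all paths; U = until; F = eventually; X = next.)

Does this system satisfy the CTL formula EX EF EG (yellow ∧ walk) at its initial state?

Violated

States satisfying EF EG (yellow ∧ walk): ∅.
States satisfying EX EF EG (yellow ∧ walk): ∅.
No suitable path/successor from Flashing witnesses the formula.
Flashing ∉ Sat(EX EF EG (yellow ∧ walk)).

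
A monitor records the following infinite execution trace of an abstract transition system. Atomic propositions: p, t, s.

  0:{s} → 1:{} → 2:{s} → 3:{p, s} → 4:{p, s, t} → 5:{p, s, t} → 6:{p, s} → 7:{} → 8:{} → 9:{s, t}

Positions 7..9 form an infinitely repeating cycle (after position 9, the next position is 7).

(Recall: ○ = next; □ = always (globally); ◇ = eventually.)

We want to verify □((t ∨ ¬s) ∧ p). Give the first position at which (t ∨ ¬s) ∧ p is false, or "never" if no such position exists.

0

At position 0 the labels are {s}, so (t ∨ ¬s) ∧ p is false there. This is the first violation.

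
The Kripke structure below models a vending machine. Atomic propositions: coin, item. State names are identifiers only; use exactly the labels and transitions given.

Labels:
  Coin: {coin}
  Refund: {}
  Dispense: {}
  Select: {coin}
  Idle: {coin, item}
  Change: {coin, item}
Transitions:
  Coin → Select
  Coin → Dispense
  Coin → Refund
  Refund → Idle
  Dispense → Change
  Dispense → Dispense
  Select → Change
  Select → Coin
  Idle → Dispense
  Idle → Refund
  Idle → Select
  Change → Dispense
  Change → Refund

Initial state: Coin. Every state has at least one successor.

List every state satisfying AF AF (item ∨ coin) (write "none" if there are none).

States satisfying AF (item ∨ coin): {Coin, Refund, Select, Idle, Change}.
States satisfying AF AF (item ∨ coin): {Coin, Refund, Select, Idle, Change}.

{Coin, Refund, Select, Idle, Change}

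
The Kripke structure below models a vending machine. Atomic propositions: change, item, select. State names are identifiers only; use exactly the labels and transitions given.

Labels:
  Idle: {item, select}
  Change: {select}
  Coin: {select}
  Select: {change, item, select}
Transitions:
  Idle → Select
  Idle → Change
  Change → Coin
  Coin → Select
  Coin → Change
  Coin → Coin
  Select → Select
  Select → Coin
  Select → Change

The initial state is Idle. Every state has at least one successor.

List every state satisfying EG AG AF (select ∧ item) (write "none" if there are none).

States satisfying AG AF (select ∧ item): ∅.
States satisfying EG AG AF (select ∧ item): ∅.

none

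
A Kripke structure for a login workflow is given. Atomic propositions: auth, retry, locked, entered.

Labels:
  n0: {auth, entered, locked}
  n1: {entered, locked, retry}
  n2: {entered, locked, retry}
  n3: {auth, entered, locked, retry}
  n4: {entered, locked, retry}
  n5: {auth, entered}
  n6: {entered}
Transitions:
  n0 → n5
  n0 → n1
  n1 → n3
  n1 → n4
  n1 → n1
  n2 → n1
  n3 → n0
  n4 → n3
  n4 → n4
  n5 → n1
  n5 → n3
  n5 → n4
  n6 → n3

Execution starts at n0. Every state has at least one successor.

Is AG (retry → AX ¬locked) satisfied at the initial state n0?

States satisfying retry → AX ¬locked: {n0, n5, n6}.
States satisfying AG (retry → AX ¬locked): ∅.
n1 is reachable from n0 and violates retry → AX ¬locked, so AG fails at n0.
n0 ∉ Sat(AG (retry → AX ¬locked)).

Does not hold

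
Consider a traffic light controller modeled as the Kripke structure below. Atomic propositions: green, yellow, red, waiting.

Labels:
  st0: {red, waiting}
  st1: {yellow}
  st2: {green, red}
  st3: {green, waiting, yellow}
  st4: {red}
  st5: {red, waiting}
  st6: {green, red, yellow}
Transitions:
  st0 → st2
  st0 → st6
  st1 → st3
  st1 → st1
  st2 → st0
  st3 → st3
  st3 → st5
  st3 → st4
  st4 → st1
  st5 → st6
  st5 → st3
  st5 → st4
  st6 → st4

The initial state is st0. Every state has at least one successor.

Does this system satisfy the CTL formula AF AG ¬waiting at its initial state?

States satisfying AG ¬waiting: ∅.
States satisfying AF AG ¬waiting: ∅.
There is a path from st0 along which AG ¬waiting never holds.
st0 ∉ Sat(AF AG ¬waiting).

Does not hold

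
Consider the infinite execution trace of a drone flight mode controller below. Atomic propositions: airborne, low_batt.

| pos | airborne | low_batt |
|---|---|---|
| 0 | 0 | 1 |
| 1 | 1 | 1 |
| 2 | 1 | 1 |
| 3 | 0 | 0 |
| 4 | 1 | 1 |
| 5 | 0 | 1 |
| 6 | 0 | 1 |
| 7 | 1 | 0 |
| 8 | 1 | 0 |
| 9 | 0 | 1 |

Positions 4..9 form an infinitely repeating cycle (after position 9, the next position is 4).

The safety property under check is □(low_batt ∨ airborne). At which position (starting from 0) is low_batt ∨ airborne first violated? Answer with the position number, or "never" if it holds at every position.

3

Check low_batt ∨ airborne at each position in order: 0 ✓, 1 ✓, 2 ✓.
At position 3 the labels are {}, so low_batt ∨ airborne is false there. This is the first violation.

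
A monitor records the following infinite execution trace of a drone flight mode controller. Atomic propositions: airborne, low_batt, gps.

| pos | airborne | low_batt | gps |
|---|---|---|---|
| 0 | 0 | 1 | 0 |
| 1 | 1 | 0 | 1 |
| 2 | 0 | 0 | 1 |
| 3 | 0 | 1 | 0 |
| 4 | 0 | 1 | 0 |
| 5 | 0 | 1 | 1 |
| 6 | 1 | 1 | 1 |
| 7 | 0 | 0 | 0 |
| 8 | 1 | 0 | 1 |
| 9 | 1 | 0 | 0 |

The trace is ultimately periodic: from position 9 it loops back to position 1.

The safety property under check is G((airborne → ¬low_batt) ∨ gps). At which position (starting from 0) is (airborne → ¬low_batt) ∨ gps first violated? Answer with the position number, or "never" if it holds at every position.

never

(airborne → ¬low_batt) ∨ gps holds at every position 0..9, and those are all the positions the trace ever visits, so the invariant G((airborne → ¬low_batt) ∨ gps) is never violated.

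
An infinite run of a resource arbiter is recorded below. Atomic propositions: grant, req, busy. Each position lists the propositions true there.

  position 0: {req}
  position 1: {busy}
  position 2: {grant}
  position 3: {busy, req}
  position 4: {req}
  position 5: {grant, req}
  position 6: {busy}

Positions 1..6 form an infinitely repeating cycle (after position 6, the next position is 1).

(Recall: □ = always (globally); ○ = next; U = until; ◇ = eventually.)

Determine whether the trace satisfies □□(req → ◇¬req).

Satisfied

□(req → ◇¬req) holds at every position 0..6, and those are all positions ever visited, so □□(req → ◇¬req) holds.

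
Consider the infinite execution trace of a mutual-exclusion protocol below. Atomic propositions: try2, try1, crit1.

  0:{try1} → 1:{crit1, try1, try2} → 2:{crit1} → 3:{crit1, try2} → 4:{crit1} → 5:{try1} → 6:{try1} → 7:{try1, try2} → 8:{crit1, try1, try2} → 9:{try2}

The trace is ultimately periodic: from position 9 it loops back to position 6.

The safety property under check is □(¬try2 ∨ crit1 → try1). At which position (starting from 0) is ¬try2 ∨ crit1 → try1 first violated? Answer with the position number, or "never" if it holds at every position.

Check ¬try2 ∨ crit1 → try1 at each position in order: 0 ✓, 1 ✓.
At position 2 the labels are {crit1}, so ¬try2 ∨ crit1 → try1 is false there. This is the first violation.

2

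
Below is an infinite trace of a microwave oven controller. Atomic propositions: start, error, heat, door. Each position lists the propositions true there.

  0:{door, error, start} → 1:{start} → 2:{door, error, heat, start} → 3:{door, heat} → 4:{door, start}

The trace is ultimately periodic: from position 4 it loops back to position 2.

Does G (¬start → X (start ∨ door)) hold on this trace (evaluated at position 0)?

¬start → X (start ∨ door) holds at every position 0..4, and those are all positions ever visited, so G (¬start → X (start ∨ door)) holds.
Positions where ¬start holds: 3.
Check X (start ∨ door) at each: 3→ok.

Satisfied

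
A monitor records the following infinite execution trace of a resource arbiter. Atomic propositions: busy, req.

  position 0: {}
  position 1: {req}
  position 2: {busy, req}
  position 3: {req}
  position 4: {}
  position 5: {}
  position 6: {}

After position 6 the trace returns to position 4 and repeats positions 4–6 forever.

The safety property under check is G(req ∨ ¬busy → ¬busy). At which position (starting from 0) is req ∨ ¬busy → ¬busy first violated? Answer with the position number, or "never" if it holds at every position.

2

Check req ∨ ¬busy → ¬busy at each position in order: 0 ✓, 1 ✓.
At position 2 the labels are {busy, req}, so req ∨ ¬busy → ¬busy is false there. This is the first violation.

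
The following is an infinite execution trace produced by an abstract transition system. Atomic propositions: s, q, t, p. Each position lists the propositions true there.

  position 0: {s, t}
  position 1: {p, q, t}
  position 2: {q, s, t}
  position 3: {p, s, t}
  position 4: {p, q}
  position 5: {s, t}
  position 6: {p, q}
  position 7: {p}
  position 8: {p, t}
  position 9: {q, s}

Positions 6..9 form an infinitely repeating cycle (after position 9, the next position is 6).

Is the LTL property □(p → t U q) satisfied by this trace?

p → t U q must hold at every position from 0 onward. It fails at position 7, so □(p → t U q) is false.
Positions where p holds: 1, 3, 4, 6, 7, 8.
Check t U q at each: 1→ok, 3→ok, 4→ok, 6→ok, 7→fails, 8→ok.

Violated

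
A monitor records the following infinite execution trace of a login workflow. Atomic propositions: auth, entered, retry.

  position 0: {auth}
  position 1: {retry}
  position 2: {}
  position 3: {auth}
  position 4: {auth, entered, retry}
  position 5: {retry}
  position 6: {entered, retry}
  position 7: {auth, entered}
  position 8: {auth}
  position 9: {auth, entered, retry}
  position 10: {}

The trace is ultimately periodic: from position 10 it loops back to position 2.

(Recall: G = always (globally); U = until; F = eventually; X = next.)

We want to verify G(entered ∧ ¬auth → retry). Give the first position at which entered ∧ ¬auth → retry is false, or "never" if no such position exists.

never

entered ∧ ¬auth → retry holds at every position 0..10, and those are all the positions the trace ever visits, so the invariant G(entered ∧ ¬auth → retry) is never violated.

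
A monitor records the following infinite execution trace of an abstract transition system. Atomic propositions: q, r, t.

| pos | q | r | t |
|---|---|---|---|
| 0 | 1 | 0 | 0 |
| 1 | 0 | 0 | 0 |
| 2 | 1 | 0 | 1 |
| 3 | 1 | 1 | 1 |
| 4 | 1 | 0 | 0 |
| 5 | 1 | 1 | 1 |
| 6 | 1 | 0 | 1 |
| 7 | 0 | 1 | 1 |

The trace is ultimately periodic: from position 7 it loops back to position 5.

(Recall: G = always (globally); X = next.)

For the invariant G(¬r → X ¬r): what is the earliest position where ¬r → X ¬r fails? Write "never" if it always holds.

Check ¬r → X ¬r at each position in order: 0 ✓, 1 ✓.
At position 2 the labels are {q, t} and the next position 3 has {q, r, t}, so ¬r → X ¬r is false there. This is the first violation.

2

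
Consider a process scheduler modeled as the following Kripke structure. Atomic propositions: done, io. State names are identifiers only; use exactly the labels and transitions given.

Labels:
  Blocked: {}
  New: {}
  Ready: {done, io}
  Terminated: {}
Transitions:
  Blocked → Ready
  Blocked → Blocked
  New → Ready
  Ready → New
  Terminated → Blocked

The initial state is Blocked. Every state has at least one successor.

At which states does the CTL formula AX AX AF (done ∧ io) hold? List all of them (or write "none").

States satisfying AX AF (done ∧ io): {New, Ready}.
States satisfying AX AX AF (done ∧ io): {New, Ready}.

{New, Ready}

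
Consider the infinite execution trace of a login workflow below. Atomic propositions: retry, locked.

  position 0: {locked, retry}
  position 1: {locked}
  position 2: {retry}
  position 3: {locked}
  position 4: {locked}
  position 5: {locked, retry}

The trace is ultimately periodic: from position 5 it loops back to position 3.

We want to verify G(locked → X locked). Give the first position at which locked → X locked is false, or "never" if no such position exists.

1

Check locked → X locked at each position in order: 0 ✓.
At position 1 the labels are {locked} and the next position 2 has {retry}, so locked → X locked is false there. This is the first violation.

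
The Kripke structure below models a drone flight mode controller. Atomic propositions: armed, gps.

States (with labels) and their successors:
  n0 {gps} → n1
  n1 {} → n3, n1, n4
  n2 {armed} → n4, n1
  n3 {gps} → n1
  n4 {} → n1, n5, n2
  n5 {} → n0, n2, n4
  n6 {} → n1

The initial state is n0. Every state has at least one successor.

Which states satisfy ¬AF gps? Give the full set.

{n1, n2, n4, n5, n6}

States satisfying gps: {n0, n3}.
States satisfying AF gps: {n0, n3}.
States satisfying ¬AF gps: {n1, n2, n4, n5, n6}.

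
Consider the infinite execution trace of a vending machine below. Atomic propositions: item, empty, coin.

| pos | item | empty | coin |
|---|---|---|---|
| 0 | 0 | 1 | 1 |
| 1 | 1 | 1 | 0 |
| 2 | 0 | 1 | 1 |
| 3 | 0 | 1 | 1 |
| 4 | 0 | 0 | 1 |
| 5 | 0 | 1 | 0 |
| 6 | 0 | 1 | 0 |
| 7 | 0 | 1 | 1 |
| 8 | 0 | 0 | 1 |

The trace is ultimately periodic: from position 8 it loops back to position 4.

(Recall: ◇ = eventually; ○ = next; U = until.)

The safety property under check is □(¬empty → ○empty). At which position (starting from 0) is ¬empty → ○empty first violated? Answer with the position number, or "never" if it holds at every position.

Check ¬empty → ○empty at each position in order: 0 ✓, 1 ✓, 2 ✓, 3 ✓, 4 ✓, 5 ✓, 6 ✓, 7 ✓.
At position 8 the labels are {coin} and the next position 4 has {coin}, so ¬empty → ○empty is false there. This is the first violation.

8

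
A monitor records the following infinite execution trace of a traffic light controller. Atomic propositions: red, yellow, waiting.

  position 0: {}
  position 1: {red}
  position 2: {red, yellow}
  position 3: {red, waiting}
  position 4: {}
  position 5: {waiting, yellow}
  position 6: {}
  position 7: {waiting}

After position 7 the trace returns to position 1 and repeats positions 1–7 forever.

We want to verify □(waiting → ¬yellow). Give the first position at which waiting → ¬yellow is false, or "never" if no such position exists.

5

Check waiting → ¬yellow at each position in order: 0 ✓, 1 ✓, 2 ✓, 3 ✓, 4 ✓.
At position 5 the labels are {waiting, yellow}, so waiting → ¬yellow is false there. This is the first violation.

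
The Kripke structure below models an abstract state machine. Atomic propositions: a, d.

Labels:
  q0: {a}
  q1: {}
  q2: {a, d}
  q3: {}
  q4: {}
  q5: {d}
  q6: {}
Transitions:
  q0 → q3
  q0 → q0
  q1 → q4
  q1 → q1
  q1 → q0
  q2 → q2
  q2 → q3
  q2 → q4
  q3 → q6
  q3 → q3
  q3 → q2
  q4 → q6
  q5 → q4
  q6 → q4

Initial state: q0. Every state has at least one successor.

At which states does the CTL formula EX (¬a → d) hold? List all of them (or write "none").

States satisfying ¬a → d: {q0, q2, q5}.
States satisfying EX (¬a → d): {q0, q1, q2, q3}.

{q0, q1, q2, q3}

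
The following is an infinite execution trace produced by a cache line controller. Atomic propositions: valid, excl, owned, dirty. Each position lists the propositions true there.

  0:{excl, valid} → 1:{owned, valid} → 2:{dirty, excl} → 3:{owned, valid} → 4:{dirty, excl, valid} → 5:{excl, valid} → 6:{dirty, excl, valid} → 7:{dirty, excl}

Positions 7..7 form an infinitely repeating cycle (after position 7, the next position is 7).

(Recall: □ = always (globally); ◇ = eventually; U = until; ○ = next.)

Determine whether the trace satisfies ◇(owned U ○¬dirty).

Holds

owned U ○¬dirty holds at position 0, which is reachable from 0, so ◇(owned U ○¬dirty) holds.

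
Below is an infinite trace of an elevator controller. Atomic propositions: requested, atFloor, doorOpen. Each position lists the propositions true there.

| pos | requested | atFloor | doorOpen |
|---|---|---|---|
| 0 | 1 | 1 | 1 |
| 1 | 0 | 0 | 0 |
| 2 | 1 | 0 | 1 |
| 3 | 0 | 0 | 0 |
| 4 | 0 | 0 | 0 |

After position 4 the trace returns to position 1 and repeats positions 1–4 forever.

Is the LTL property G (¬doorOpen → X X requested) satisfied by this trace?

¬doorOpen → X X requested must hold at every position from 0 onward. It fails at position 1, so G (¬doorOpen → X X requested) is false.
Positions where ¬doorOpen holds: 1, 3, 4.
Check X X requested at each: 1→fails, 3→fails, 4→ok.

Violated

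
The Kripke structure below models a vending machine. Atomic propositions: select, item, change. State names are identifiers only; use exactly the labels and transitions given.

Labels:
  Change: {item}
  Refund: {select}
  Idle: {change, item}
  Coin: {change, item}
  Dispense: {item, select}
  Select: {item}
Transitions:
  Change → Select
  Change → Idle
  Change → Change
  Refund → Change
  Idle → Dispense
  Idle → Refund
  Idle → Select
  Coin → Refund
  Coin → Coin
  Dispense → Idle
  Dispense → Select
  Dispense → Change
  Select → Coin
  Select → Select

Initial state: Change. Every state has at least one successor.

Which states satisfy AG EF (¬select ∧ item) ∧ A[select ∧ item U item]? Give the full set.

{Change, Idle, Coin, Dispense, Select}

States satisfying EF (¬select ∧ item): {Change, Refund, Idle, Coin, Dispense, Select}.
States satisfying AG EF (¬select ∧ item): {Change, Refund, Idle, Coin, Dispense, Select}.
States satisfying select ∧ item: {Dispense}.
States satisfying item: {Change, Idle, Coin, Dispense, Select}.
States satisfying A[select ∧ item U item]: {Change, Idle, Coin, Dispense, Select}.
States satisfying AG EF (¬select ∧ item) ∧ A[select ∧ item U item]: {Change, Idle, Coin, Dispense, Select}.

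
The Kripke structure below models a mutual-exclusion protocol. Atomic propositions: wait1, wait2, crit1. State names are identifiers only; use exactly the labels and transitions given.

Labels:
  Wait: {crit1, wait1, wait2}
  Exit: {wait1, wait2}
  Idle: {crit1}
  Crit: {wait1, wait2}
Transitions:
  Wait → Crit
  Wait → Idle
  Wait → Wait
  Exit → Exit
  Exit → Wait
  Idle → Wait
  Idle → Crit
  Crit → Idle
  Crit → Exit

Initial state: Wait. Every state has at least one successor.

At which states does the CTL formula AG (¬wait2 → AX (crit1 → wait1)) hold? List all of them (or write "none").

{Wait, Exit, Idle, Crit}

States satisfying ¬wait2 → AX (crit1 → wait1): {Wait, Exit, Idle, Crit}.
States satisfying AG (¬wait2 → AX (crit1 → wait1)): {Wait, Exit, Idle, Crit}.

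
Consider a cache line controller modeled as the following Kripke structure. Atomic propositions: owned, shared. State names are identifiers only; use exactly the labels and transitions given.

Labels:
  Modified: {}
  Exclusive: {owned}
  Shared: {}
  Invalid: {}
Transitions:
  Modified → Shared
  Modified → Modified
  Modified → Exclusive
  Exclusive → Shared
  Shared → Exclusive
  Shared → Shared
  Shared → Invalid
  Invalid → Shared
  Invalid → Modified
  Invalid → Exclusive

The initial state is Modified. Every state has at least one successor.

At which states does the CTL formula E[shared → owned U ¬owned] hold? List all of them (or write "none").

{Modified, Exclusive, Shared, Invalid}

States satisfying shared → owned: {Modified, Exclusive, Shared, Invalid}.
States satisfying ¬owned: {Modified, Shared, Invalid}.
States satisfying E[shared → owned U ¬owned]: {Modified, Exclusive, Shared, Invalid}.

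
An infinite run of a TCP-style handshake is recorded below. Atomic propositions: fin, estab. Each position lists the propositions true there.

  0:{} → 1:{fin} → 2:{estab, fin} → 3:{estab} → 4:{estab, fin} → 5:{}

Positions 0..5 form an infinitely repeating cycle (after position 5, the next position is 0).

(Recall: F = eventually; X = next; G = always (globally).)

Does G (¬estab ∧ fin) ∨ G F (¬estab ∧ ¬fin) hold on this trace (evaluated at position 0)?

¬estab ∧ fin must hold at every position from 0 onward. It fails at position 0, so G (¬estab ∧ fin) is false.
F (¬estab ∧ ¬fin) holds at every position 0..5, and those are all positions ever visited, so G F (¬estab ∧ ¬fin) holds.
At position 0: G (¬estab ∧ fin) is false; G F (¬estab ∧ ¬fin) is true; so G (¬estab ∧ fin) ∨ G F (¬estab ∧ ¬fin) is true.

Satisfied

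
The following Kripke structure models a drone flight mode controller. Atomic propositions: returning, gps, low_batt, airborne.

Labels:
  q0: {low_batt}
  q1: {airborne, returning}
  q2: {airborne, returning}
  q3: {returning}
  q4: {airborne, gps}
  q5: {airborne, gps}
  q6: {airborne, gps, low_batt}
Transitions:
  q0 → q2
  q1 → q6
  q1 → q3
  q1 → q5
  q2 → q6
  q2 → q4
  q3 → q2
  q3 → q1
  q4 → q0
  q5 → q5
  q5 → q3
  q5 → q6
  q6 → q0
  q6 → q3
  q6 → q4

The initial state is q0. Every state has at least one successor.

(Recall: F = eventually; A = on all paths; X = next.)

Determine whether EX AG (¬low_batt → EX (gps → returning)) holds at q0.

Does not hold

States satisfying AG (¬low_batt → EX (gps → returning)): ∅.
States satisfying EX AG (¬low_batt → EX (gps → returning)): ∅.
No suitable path/successor from q0 witnesses the formula.
q0 ∉ Sat(EX AG (¬low_batt → EX (gps → returning))).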